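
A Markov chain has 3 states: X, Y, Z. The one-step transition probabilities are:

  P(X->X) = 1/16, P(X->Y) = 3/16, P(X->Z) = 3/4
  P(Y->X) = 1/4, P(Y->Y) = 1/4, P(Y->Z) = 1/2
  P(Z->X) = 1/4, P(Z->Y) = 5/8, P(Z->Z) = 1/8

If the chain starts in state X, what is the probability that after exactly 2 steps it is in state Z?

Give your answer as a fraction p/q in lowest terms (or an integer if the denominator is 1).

Answer: 15/64

Derivation:
Computing P^2 by repeated multiplication:
P^1 =
  X: [1/16, 3/16, 3/4]
  Y: [1/4, 1/4, 1/2]
  Z: [1/4, 5/8, 1/8]
P^2 =
  X: [61/256, 135/256, 15/64]
  Y: [13/64, 27/64, 3/8]
  Z: [13/64, 9/32, 33/64]

(P^2)[X -> Z] = 15/64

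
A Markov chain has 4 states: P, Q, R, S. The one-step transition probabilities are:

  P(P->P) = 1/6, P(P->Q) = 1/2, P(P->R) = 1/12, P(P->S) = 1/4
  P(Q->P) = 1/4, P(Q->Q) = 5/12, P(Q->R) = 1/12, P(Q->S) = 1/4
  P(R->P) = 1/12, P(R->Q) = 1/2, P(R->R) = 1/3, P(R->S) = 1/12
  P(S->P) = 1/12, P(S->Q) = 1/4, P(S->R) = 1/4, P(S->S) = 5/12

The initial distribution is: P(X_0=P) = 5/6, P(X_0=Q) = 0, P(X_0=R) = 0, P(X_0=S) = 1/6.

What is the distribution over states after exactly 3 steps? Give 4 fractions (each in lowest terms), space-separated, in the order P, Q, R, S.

Answer: 1691/10368 1375/3456 73/432 175/648

Derivation:
Propagating the distribution step by step (d_{t+1} = d_t * P):
d_0 = (P=5/6, Q=0, R=0, S=1/6)
  d_1[P] = 5/6*1/6 + 0*1/4 + 0*1/12 + 1/6*1/12 = 11/72
  d_1[Q] = 5/6*1/2 + 0*5/12 + 0*1/2 + 1/6*1/4 = 11/24
  d_1[R] = 5/6*1/12 + 0*1/12 + 0*1/3 + 1/6*1/4 = 1/9
  d_1[S] = 5/6*1/4 + 0*1/4 + 0*1/12 + 1/6*5/12 = 5/18
d_1 = (P=11/72, Q=11/24, R=1/9, S=5/18)
  d_2[P] = 11/72*1/6 + 11/24*1/4 + 1/9*1/12 + 5/18*1/12 = 149/864
  d_2[Q] = 11/72*1/2 + 11/24*5/12 + 1/9*1/2 + 5/18*1/4 = 113/288
  d_2[R] = 11/72*1/12 + 11/24*1/12 + 1/9*1/3 + 5/18*1/4 = 17/108
  d_2[S] = 11/72*1/4 + 11/24*1/4 + 1/9*1/12 + 5/18*5/12 = 5/18
d_2 = (P=149/864, Q=113/288, R=17/108, S=5/18)
  d_3[P] = 149/864*1/6 + 113/288*1/4 + 17/108*1/12 + 5/18*1/12 = 1691/10368
  d_3[Q] = 149/864*1/2 + 113/288*5/12 + 17/108*1/2 + 5/18*1/4 = 1375/3456
  d_3[R] = 149/864*1/12 + 113/288*1/12 + 17/108*1/3 + 5/18*1/4 = 73/432
  d_3[S] = 149/864*1/4 + 113/288*1/4 + 17/108*1/12 + 5/18*5/12 = 175/648
d_3 = (P=1691/10368, Q=1375/3456, R=73/432, S=175/648)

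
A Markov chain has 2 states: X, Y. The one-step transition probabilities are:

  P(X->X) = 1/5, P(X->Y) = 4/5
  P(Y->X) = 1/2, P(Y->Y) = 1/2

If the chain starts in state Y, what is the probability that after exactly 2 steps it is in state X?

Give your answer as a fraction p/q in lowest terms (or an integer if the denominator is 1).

Computing P^2 by repeated multiplication:
P^1 =
  X: [1/5, 4/5]
  Y: [1/2, 1/2]
P^2 =
  X: [11/25, 14/25]
  Y: [7/20, 13/20]

(P^2)[Y -> X] = 7/20

Answer: 7/20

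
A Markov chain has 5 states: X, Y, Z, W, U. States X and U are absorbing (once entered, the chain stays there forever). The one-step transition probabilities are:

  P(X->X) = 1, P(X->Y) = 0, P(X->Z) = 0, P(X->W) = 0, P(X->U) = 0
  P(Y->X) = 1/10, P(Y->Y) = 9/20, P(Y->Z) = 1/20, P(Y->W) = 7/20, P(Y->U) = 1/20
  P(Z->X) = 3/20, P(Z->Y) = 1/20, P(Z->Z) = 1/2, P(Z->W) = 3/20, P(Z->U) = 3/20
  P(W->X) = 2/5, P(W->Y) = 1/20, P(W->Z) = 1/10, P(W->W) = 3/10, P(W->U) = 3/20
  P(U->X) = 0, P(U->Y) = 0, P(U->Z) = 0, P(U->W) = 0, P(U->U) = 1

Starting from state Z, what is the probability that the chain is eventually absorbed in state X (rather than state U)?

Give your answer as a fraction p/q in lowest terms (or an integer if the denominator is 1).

Let a_i = P(absorbed in X | start in state i).
Boundary conditions: a_X = 1, a_U = 0.
For each transient state i, a_i = sum_j P(i->j) * a_j:
  a_Y = 1/10*a_X + 9/20*a_Y + 1/20*a_Z + 7/20*a_W + 1/20*a_U
  a_Z = 3/20*a_X + 1/20*a_Y + 1/2*a_Z + 3/20*a_W + 3/20*a_U
  a_W = 2/5*a_X + 1/20*a_Y + 1/10*a_Z + 3/10*a_W + 3/20*a_U

Substituting a_X = 1 and a_U = 0, rearrange to (I - Q) a = r where r[i] = P(i -> X):
  [11/20, -1/20, -7/20] . (a_Y, a_Z, a_W) = 1/10
  [-1/20, 1/2, -3/20] . (a_Y, a_Z, a_W) = 3/20
  [-1/20, -1/10, 7/10] . (a_Y, a_Z, a_W) = 2/5

Solving yields:
  a_Y = 936/1373
  a_Z = 795/1373
  a_W = 965/1373

Starting state is Z, so the absorption probability is a_Z = 795/1373.

Answer: 795/1373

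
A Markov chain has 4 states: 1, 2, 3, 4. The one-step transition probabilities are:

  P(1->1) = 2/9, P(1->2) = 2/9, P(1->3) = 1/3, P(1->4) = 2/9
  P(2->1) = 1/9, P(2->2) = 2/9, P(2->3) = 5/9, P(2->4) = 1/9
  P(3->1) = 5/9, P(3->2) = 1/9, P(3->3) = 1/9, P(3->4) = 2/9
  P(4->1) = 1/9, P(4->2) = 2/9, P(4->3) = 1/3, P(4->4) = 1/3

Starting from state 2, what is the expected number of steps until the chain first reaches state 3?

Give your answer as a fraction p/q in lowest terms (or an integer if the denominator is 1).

Let h_i = expected steps to first reach 3 from state i.
Boundary: h_3 = 0.
First-step equations for the other states:
  h_1 = 1 + 2/9*h_1 + 2/9*h_2 + 1/3*h_3 + 2/9*h_4
  h_2 = 1 + 1/9*h_1 + 2/9*h_2 + 5/9*h_3 + 1/9*h_4
  h_4 = 1 + 1/9*h_1 + 2/9*h_2 + 1/3*h_3 + 1/3*h_4

Substituting h_3 = 0 and rearranging gives the linear system (I - Q) h = 1:
  [7/9, -2/9, -2/9] . (h_1, h_2, h_4) = 1
  [-1/9, 7/9, -1/9] . (h_1, h_2, h_4) = 1
  [-1/9, -2/9, 2/3] . (h_1, h_2, h_4) = 1

Solving yields:
  h_1 = 81/31
  h_2 = 63/31
  h_4 = 81/31

Starting state is 2, so the expected hitting time is h_2 = 63/31.

Answer: 63/31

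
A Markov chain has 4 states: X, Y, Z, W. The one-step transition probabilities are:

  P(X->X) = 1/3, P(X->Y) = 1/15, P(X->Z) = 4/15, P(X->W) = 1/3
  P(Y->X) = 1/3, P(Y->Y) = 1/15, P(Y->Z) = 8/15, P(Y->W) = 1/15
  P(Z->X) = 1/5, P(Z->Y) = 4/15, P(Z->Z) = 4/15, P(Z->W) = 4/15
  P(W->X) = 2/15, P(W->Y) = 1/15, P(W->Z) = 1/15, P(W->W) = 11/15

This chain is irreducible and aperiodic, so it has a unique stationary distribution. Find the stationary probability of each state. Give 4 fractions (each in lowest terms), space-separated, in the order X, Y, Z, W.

Answer: 385/1836 65/612 121/612 893/1836

Derivation:
The stationary distribution satisfies pi = pi * P, i.e.:
  pi_X = 1/3*pi_X + 1/3*pi_Y + 1/5*pi_Z + 2/15*pi_W
  pi_Y = 1/15*pi_X + 1/15*pi_Y + 4/15*pi_Z + 1/15*pi_W
  pi_Z = 4/15*pi_X + 8/15*pi_Y + 4/15*pi_Z + 1/15*pi_W
  pi_W = 1/3*pi_X + 1/15*pi_Y + 4/15*pi_Z + 11/15*pi_W
with normalization: pi_X + pi_Y + pi_Z + pi_W = 1.

Using the first 3 balance equations plus normalization, the linear system A*pi = b is:
  [-2/3, 1/3, 1/5, 2/15] . pi = 0
  [1/15, -14/15, 4/15, 1/15] . pi = 0
  [4/15, 8/15, -11/15, 1/15] . pi = 0
  [1, 1, 1, 1] . pi = 1

Solving yields:
  pi_X = 385/1836
  pi_Y = 65/612
  pi_Z = 121/612
  pi_W = 893/1836

Verification (pi * P):
  385/1836*1/3 + 65/612*1/3 + 121/612*1/5 + 893/1836*2/15 = 385/1836 = pi_X  (ok)
  385/1836*1/15 + 65/612*1/15 + 121/612*4/15 + 893/1836*1/15 = 65/612 = pi_Y  (ok)
  385/1836*4/15 + 65/612*8/15 + 121/612*4/15 + 893/1836*1/15 = 121/612 = pi_Z  (ok)
  385/1836*1/3 + 65/612*1/15 + 121/612*4/15 + 893/1836*11/15 = 893/1836 = pi_W  (ok)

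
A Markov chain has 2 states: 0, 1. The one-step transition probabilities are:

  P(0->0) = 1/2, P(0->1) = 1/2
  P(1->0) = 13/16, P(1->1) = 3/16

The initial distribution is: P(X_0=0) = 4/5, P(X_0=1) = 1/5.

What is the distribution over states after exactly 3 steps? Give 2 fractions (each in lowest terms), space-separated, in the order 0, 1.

Answer: 2513/4096 1583/4096

Derivation:
Propagating the distribution step by step (d_{t+1} = d_t * P):
d_0 = (0=4/5, 1=1/5)
  d_1[0] = 4/5*1/2 + 1/5*13/16 = 9/16
  d_1[1] = 4/5*1/2 + 1/5*3/16 = 7/16
d_1 = (0=9/16, 1=7/16)
  d_2[0] = 9/16*1/2 + 7/16*13/16 = 163/256
  d_2[1] = 9/16*1/2 + 7/16*3/16 = 93/256
d_2 = (0=163/256, 1=93/256)
  d_3[0] = 163/256*1/2 + 93/256*13/16 = 2513/4096
  d_3[1] = 163/256*1/2 + 93/256*3/16 = 1583/4096
d_3 = (0=2513/4096, 1=1583/4096)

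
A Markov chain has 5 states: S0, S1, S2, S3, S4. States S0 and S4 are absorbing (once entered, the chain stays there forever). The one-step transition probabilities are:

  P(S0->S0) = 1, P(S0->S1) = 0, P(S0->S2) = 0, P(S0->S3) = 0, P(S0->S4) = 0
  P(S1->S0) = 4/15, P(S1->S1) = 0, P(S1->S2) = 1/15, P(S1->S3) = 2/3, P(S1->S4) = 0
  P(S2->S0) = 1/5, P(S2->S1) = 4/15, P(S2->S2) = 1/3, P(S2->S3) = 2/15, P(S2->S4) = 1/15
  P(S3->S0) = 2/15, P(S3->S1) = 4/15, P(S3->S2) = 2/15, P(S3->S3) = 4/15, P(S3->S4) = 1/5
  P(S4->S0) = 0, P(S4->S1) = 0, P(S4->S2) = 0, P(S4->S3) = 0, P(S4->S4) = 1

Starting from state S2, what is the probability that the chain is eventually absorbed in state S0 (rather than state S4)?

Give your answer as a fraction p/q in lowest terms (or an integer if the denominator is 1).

Let a_i = P(absorbed in S0 | start in state i).
Boundary conditions: a_S0 = 1, a_S4 = 0.
For each transient state i, a_i = sum_j P(i->j) * a_j:
  a_S1 = 4/15*a_S0 + 0*a_S1 + 1/15*a_S2 + 2/3*a_S3 + 0*a_S4
  a_S2 = 1/5*a_S0 + 4/15*a_S1 + 1/3*a_S2 + 2/15*a_S3 + 1/15*a_S4
  a_S3 = 2/15*a_S0 + 4/15*a_S1 + 2/15*a_S2 + 4/15*a_S3 + 1/5*a_S4

Substituting a_S0 = 1 and a_S4 = 0, rearrange to (I - Q) a = r where r[i] = P(i -> S0):
  [1, -1/15, -2/3] . (a_S1, a_S2, a_S3) = 4/15
  [-4/15, 2/3, -2/15] . (a_S1, a_S2, a_S3) = 1/5
  [-4/15, -2/15, 11/15] . (a_S1, a_S2, a_S3) = 2/15

Solving yields:
  a_S1 = 721/1058
  a_S2 = 723/1058
  a_S3 = 293/529

Starting state is S2, so the absorption probability is a_S2 = 723/1058.

Answer: 723/1058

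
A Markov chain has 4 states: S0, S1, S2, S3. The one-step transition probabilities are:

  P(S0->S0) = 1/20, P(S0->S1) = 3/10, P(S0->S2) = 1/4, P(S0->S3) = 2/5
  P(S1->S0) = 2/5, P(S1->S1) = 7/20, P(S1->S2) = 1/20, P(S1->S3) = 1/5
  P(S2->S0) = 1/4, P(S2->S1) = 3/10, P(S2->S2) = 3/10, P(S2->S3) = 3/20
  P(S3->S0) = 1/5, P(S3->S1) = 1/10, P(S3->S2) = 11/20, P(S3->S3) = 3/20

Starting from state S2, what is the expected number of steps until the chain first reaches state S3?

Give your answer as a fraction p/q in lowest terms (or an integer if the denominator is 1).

Let h_i = expected steps to first reach S3 from state i.
Boundary: h_S3 = 0.
First-step equations for the other states:
  h_S0 = 1 + 1/20*h_S0 + 3/10*h_S1 + 1/4*h_S2 + 2/5*h_S3
  h_S1 = 1 + 2/5*h_S0 + 7/20*h_S1 + 1/20*h_S2 + 1/5*h_S3
  h_S2 = 1 + 1/4*h_S0 + 3/10*h_S1 + 3/10*h_S2 + 3/20*h_S3

Substituting h_S3 = 0 and rearranging gives the linear system (I - Q) h = 1:
  [19/20, -3/10, -1/4] . (h_S0, h_S1, h_S2) = 1
  [-2/5, 13/20, -1/20] . (h_S0, h_S1, h_S2) = 1
  [-1/4, -3/10, 7/10] . (h_S0, h_S1, h_S2) = 1

Solving yields:
  h_S0 = 7220/2077
  h_S1 = 8340/2077
  h_S2 = 9120/2077

Starting state is S2, so the expected hitting time is h_S2 = 9120/2077.

Answer: 9120/2077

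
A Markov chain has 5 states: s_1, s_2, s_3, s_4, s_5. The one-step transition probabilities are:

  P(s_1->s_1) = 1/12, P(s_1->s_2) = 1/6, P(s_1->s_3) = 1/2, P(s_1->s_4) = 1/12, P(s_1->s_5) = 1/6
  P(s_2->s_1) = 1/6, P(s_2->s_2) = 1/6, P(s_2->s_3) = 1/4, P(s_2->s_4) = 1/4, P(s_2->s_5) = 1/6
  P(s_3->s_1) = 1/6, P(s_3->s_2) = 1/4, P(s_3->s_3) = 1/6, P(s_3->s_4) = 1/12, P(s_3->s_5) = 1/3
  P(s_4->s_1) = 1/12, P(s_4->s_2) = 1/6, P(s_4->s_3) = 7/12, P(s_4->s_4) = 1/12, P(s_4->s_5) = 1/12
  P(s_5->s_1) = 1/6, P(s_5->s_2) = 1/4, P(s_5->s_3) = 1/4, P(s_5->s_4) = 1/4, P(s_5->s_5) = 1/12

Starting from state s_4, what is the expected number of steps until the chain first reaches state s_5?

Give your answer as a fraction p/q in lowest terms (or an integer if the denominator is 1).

Answer: 10036/2007

Derivation:
Let h_i = expected steps to first reach s_5 from state i.
Boundary: h_s_5 = 0.
First-step equations for the other states:
  h_s_1 = 1 + 1/12*h_s_1 + 1/6*h_s_2 + 1/2*h_s_3 + 1/12*h_s_4 + 1/6*h_s_5
  h_s_2 = 1 + 1/6*h_s_1 + 1/6*h_s_2 + 1/4*h_s_3 + 1/4*h_s_4 + 1/6*h_s_5
  h_s_3 = 1 + 1/6*h_s_1 + 1/4*h_s_2 + 1/6*h_s_3 + 1/12*h_s_4 + 1/3*h_s_5
  h_s_4 = 1 + 1/12*h_s_1 + 1/6*h_s_2 + 7/12*h_s_3 + 1/12*h_s_4 + 1/12*h_s_5

Substituting h_s_5 = 0 and rearranging gives the linear system (I - Q) h = 1:
  [11/12, -1/6, -1/2, -1/12] . (h_s_1, h_s_2, h_s_3, h_s_4) = 1
  [-1/6, 5/6, -1/4, -1/4] . (h_s_1, h_s_2, h_s_3, h_s_4) = 1
  [-1/6, -1/4, 5/6, -1/12] . (h_s_1, h_s_2, h_s_3, h_s_4) = 1
  [-1/12, -1/6, -7/12, 11/12] . (h_s_1, h_s_2, h_s_3, h_s_4) = 1

Solving yields:
  h_s_1 = 9352/2007
  h_s_2 = 9752/2007
  h_s_3 = 912/223
  h_s_4 = 10036/2007

Starting state is s_4, so the expected hitting time is h_s_4 = 10036/2007.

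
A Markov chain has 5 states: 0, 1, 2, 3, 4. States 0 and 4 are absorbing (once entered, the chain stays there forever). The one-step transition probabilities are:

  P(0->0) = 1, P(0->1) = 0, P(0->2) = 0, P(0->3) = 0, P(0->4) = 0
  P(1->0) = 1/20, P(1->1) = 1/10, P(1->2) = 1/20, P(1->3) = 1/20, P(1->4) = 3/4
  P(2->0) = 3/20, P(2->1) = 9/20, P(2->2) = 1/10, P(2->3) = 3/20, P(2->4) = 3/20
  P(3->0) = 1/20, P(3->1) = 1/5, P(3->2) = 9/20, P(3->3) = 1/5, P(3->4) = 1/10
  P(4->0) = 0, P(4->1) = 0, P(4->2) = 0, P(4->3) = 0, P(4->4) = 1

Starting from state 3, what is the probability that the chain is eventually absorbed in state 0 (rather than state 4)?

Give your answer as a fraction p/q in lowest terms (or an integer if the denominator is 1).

Answer: 46/209

Derivation:
Let a_i = P(absorbed in 0 | start in state i).
Boundary conditions: a_0 = 1, a_4 = 0.
For each transient state i, a_i = sum_j P(i->j) * a_j:
  a_1 = 1/20*a_0 + 1/10*a_1 + 1/20*a_2 + 1/20*a_3 + 3/4*a_4
  a_2 = 3/20*a_0 + 9/20*a_1 + 1/10*a_2 + 3/20*a_3 + 3/20*a_4
  a_3 = 1/20*a_0 + 1/5*a_1 + 9/20*a_2 + 1/5*a_3 + 1/10*a_4

Substituting a_0 = 1 and a_4 = 0, rearrange to (I - Q) a = r where r[i] = P(i -> 0):
  [9/10, -1/20, -1/20] . (a_1, a_2, a_3) = 1/20
  [-9/20, 9/10, -3/20] . (a_1, a_2, a_3) = 3/20
  [-1/5, -9/20, 4/5] . (a_1, a_2, a_3) = 1/20

Solving yields:
  a_1 = 17/209
  a_2 = 51/209
  a_3 = 46/209

Starting state is 3, so the absorption probability is a_3 = 46/209.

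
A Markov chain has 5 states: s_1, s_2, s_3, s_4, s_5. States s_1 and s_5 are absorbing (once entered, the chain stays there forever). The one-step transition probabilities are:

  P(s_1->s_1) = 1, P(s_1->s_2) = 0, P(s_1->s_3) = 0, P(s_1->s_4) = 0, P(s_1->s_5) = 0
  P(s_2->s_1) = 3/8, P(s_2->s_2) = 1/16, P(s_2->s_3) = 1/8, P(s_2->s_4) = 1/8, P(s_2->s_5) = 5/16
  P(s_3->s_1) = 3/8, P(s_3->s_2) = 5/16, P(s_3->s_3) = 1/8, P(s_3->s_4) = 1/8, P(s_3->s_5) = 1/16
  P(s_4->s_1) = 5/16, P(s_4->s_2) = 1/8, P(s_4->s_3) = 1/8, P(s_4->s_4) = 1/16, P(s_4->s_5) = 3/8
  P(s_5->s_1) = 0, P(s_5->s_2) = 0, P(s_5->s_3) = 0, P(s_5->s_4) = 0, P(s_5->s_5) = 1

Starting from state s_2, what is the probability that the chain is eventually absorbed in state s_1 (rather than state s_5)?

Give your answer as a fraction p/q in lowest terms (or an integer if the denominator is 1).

Let a_i = P(absorbed in s_1 | start in state i).
Boundary conditions: a_s_1 = 1, a_s_5 = 0.
For each transient state i, a_i = sum_j P(i->j) * a_j:
  a_s_2 = 3/8*a_s_1 + 1/16*a_s_2 + 1/8*a_s_3 + 1/8*a_s_4 + 5/16*a_s_5
  a_s_3 = 3/8*a_s_1 + 5/16*a_s_2 + 1/8*a_s_3 + 1/8*a_s_4 + 1/16*a_s_5
  a_s_4 = 5/16*a_s_1 + 1/8*a_s_2 + 1/8*a_s_3 + 1/16*a_s_4 + 3/8*a_s_5

Substituting a_s_1 = 1 and a_s_5 = 0, rearrange to (I - Q) a = r where r[i] = P(i -> s_1):
  [15/16, -1/8, -1/8] . (a_s_2, a_s_3, a_s_4) = 3/8
  [-5/16, 7/8, -1/8] . (a_s_2, a_s_3, a_s_4) = 3/8
  [-1/8, -1/8, 15/16] . (a_s_2, a_s_3, a_s_4) = 5/16

Solving yields:
  a_s_2 = 200/357
  a_s_3 = 250/357
  a_s_4 = 179/357

Starting state is s_2, so the absorption probability is a_s_2 = 200/357.

Answer: 200/357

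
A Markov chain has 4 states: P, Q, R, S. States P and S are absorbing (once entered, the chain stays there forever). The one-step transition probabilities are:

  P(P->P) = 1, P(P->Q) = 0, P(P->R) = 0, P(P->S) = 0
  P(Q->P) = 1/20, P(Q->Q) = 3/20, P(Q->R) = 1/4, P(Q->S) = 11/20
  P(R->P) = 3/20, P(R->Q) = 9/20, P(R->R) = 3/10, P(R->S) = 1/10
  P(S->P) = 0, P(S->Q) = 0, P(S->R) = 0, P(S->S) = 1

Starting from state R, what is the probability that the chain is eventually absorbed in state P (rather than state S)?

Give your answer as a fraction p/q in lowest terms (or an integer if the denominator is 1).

Let a_i = P(absorbed in P | start in state i).
Boundary conditions: a_P = 1, a_S = 0.
For each transient state i, a_i = sum_j P(i->j) * a_j:
  a_Q = 1/20*a_P + 3/20*a_Q + 1/4*a_R + 11/20*a_S
  a_R = 3/20*a_P + 9/20*a_Q + 3/10*a_R + 1/10*a_S

Substituting a_P = 1 and a_S = 0, rearrange to (I - Q) a = r where r[i] = P(i -> P):
  [17/20, -1/4] . (a_Q, a_R) = 1/20
  [-9/20, 7/10] . (a_Q, a_R) = 3/20

Solving yields:
  a_Q = 29/193
  a_R = 60/193

Starting state is R, so the absorption probability is a_R = 60/193.

Answer: 60/193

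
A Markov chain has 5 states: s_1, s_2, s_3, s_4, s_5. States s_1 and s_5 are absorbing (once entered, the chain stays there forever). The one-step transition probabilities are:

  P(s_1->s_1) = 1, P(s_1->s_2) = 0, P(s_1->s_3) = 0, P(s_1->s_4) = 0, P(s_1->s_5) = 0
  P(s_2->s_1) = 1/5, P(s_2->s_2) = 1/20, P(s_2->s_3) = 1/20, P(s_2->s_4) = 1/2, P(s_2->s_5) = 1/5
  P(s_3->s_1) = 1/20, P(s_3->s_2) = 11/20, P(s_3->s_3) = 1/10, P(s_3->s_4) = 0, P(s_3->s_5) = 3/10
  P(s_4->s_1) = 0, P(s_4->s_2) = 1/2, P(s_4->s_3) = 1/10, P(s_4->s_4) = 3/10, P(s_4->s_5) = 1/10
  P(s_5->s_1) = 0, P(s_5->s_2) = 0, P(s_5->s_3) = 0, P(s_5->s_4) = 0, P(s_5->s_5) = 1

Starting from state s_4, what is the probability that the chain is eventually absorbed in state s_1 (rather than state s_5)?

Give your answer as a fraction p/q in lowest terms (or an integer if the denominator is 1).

Answer: 428/1307

Derivation:
Let a_i = P(absorbed in s_1 | start in state i).
Boundary conditions: a_s_1 = 1, a_s_5 = 0.
For each transient state i, a_i = sum_j P(i->j) * a_j:
  a_s_2 = 1/5*a_s_1 + 1/20*a_s_2 + 1/20*a_s_3 + 1/2*a_s_4 + 1/5*a_s_5
  a_s_3 = 1/20*a_s_1 + 11/20*a_s_2 + 1/10*a_s_3 + 0*a_s_4 + 3/10*a_s_5
  a_s_4 = 0*a_s_1 + 1/2*a_s_2 + 1/10*a_s_3 + 3/10*a_s_4 + 1/10*a_s_5

Substituting a_s_1 = 1 and a_s_5 = 0, rearrange to (I - Q) a = r where r[i] = P(i -> s_1):
  [19/20, -1/20, -1/2] . (a_s_2, a_s_3, a_s_4) = 1/5
  [-11/20, 9/10, 0] . (a_s_2, a_s_3, a_s_4) = 1/20
  [-1/2, -1/10, 7/10] . (a_s_2, a_s_3, a_s_4) = 0

Solving yields:
  a_s_2 = 521/1307
  a_s_3 = 391/1307
  a_s_4 = 428/1307

Starting state is s_4, so the absorption probability is a_s_4 = 428/1307.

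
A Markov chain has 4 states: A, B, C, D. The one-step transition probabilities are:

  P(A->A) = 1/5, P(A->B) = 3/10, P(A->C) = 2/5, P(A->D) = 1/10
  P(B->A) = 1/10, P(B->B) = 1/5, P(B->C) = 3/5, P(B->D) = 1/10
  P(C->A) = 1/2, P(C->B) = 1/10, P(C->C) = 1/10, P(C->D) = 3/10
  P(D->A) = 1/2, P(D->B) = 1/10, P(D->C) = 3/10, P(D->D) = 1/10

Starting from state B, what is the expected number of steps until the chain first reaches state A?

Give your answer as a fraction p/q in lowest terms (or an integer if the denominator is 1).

Let h_i = expected steps to first reach A from state i.
Boundary: h_A = 0.
First-step equations for the other states:
  h_B = 1 + 1/10*h_A + 1/5*h_B + 3/5*h_C + 1/10*h_D
  h_C = 1 + 1/2*h_A + 1/10*h_B + 1/10*h_C + 3/10*h_D
  h_D = 1 + 1/2*h_A + 1/10*h_B + 3/10*h_C + 1/10*h_D

Substituting h_A = 0 and rearranging gives the linear system (I - Q) h = 1:
  [4/5, -3/5, -1/10] . (h_B, h_C, h_D) = 1
  [-1/10, 9/10, -3/10] . (h_B, h_C, h_D) = 1
  [-1/10, -3/10, 9/10] . (h_B, h_C, h_D) = 1

Solving yields:
  h_B = 130/41
  h_C = 90/41
  h_D = 90/41

Starting state is B, so the expected hitting time is h_B = 130/41.

Answer: 130/41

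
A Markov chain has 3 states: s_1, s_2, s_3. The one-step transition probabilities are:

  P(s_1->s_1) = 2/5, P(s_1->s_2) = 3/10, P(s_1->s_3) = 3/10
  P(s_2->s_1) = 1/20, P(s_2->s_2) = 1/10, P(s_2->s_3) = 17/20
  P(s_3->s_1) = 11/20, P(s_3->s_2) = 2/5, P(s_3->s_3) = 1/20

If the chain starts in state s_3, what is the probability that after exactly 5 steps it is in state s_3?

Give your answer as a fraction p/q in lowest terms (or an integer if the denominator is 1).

Answer: 1117471/3200000

Derivation:
Computing P^5 by repeated multiplication:
P^1 =
  s_1: [2/5, 3/10, 3/10]
  s_2: [1/20, 1/10, 17/20]
  s_3: [11/20, 2/5, 1/20]
P^2 =
  s_1: [17/50, 27/100, 39/100]
  s_2: [197/400, 73/200, 57/400]
  s_3: [107/400, 9/40, 203/400]
P^3 =
  s_1: [91/250, 57/200, 351/1000]
  s_2: [2349/8000, 193/800, 3721/8000]
  s_3: [3179/8000, 1223/4000, 19/64]
P^4 =
  s_1: [3529/10000, 2781/10000, 369/1000]
  s_2: [61653/160000, 23861/80000, 81/256]
  s_3: [54003/160000, 21483/80000, 63031/160000]
P^5 =
  s_1: [71603/200000, 879/3125, 72141/200000]
  s_2: [1097821/3200000, 435181/1600000, 1231817/3200000]
  s_3: [1168331/3200000, 457099/1600000, 1117471/3200000]

(P^5)[s_3 -> s_3] = 1117471/3200000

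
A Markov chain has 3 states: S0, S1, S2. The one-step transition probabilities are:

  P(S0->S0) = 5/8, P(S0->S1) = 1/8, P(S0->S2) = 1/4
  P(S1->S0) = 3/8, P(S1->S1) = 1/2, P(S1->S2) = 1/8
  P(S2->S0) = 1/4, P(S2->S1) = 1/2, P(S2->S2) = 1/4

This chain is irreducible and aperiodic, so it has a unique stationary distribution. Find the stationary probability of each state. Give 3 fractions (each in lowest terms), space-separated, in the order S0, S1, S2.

The stationary distribution satisfies pi = pi * P, i.e.:
  pi_S0 = 5/8*pi_S0 + 3/8*pi_S1 + 1/4*pi_S2
  pi_S1 = 1/8*pi_S0 + 1/2*pi_S1 + 1/2*pi_S2
  pi_S2 = 1/4*pi_S0 + 1/8*pi_S1 + 1/4*pi_S2
with normalization: pi_S0 + pi_S1 + pi_S2 = 1.

Using the first 2 balance equations plus normalization, the linear system A*pi = b is:
  [-3/8, 3/8, 1/4] . pi = 0
  [1/8, -1/2, 1/2] . pi = 0
  [1, 1, 1] . pi = 1

Solving yields:
  pi_S0 = 20/43
  pi_S1 = 14/43
  pi_S2 = 9/43

Verification (pi * P):
  20/43*5/8 + 14/43*3/8 + 9/43*1/4 = 20/43 = pi_S0  (ok)
  20/43*1/8 + 14/43*1/2 + 9/43*1/2 = 14/43 = pi_S1  (ok)
  20/43*1/4 + 14/43*1/8 + 9/43*1/4 = 9/43 = pi_S2  (ok)

Answer: 20/43 14/43 9/43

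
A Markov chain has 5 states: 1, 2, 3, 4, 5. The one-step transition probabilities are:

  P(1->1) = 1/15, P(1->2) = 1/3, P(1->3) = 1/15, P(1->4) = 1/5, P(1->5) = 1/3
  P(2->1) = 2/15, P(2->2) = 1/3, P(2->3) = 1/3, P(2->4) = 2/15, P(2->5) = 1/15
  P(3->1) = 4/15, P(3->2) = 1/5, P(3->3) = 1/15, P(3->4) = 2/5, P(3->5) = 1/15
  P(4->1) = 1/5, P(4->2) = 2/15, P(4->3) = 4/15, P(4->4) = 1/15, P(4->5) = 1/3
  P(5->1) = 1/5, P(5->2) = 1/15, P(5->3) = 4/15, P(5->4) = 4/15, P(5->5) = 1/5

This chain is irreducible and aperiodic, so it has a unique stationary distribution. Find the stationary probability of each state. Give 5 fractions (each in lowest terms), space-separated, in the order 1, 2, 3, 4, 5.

The stationary distribution satisfies pi = pi * P, i.e.:
  pi_1 = 1/15*pi_1 + 2/15*pi_2 + 4/15*pi_3 + 1/5*pi_4 + 1/5*pi_5
  pi_2 = 1/3*pi_1 + 1/3*pi_2 + 1/5*pi_3 + 2/15*pi_4 + 1/15*pi_5
  pi_3 = 1/15*pi_1 + 1/3*pi_2 + 1/15*pi_3 + 4/15*pi_4 + 4/15*pi_5
  pi_4 = 1/5*pi_1 + 2/15*pi_2 + 2/5*pi_3 + 1/15*pi_4 + 4/15*pi_5
  pi_5 = 1/3*pi_1 + 1/15*pi_2 + 1/15*pi_3 + 1/3*pi_4 + 1/5*pi_5
with normalization: pi_1 + pi_2 + pi_3 + pi_4 + pi_5 = 1.

Using the first 4 balance equations plus normalization, the linear system A*pi = b is:
  [-14/15, 2/15, 4/15, 1/5, 1/5] . pi = 0
  [1/3, -2/3, 1/5, 2/15, 1/15] . pi = 0
  [1/15, 1/3, -14/15, 4/15, 4/15] . pi = 0
  [1/5, 2/15, 2/5, -14/15, 4/15] . pi = 0
  [1, 1, 1, 1, 1] . pi = 1

Solving yields:
  pi_1 = 10960/62247
  pi_2 = 4386/20749
  pi_3 = 12737/62247
  pi_4 = 13177/62247
  pi_5 = 12215/62247

Verification (pi * P):
  10960/62247*1/15 + 4386/20749*2/15 + 12737/62247*4/15 + 13177/62247*1/5 + 12215/62247*1/5 = 10960/62247 = pi_1  (ok)
  10960/62247*1/3 + 4386/20749*1/3 + 12737/62247*1/5 + 13177/62247*2/15 + 12215/62247*1/15 = 4386/20749 = pi_2  (ok)
  10960/62247*1/15 + 4386/20749*1/3 + 12737/62247*1/15 + 13177/62247*4/15 + 12215/62247*4/15 = 12737/62247 = pi_3  (ok)
  10960/62247*1/5 + 4386/20749*2/15 + 12737/62247*2/5 + 13177/62247*1/15 + 12215/62247*4/15 = 13177/62247 = pi_4  (ok)
  10960/62247*1/3 + 4386/20749*1/15 + 12737/62247*1/15 + 13177/62247*1/3 + 12215/62247*1/5 = 12215/62247 = pi_5  (ok)

Answer: 10960/62247 4386/20749 12737/62247 13177/62247 12215/62247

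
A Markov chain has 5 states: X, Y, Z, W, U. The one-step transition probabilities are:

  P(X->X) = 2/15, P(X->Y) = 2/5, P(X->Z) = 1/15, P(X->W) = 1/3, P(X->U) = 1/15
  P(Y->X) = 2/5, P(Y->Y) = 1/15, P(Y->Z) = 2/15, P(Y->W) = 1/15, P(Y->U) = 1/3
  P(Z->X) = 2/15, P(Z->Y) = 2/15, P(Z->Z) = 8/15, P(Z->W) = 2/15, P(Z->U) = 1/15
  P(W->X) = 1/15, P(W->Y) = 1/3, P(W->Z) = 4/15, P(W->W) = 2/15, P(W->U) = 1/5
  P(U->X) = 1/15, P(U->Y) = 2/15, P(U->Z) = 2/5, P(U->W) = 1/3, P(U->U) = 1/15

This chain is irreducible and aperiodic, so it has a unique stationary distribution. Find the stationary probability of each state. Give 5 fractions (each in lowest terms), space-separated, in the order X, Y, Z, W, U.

Answer: 8205/49723 9962/49723 15337/49723 9042/49723 7177/49723

Derivation:
The stationary distribution satisfies pi = pi * P, i.e.:
  pi_X = 2/15*pi_X + 2/5*pi_Y + 2/15*pi_Z + 1/15*pi_W + 1/15*pi_U
  pi_Y = 2/5*pi_X + 1/15*pi_Y + 2/15*pi_Z + 1/3*pi_W + 2/15*pi_U
  pi_Z = 1/15*pi_X + 2/15*pi_Y + 8/15*pi_Z + 4/15*pi_W + 2/5*pi_U
  pi_W = 1/3*pi_X + 1/15*pi_Y + 2/15*pi_Z + 2/15*pi_W + 1/3*pi_U
  pi_U = 1/15*pi_X + 1/3*pi_Y + 1/15*pi_Z + 1/5*pi_W + 1/15*pi_U
with normalization: pi_X + pi_Y + pi_Z + pi_W + pi_U = 1.

Using the first 4 balance equations plus normalization, the linear system A*pi = b is:
  [-13/15, 2/5, 2/15, 1/15, 1/15] . pi = 0
  [2/5, -14/15, 2/15, 1/3, 2/15] . pi = 0
  [1/15, 2/15, -7/15, 4/15, 2/5] . pi = 0
  [1/3, 1/15, 2/15, -13/15, 1/3] . pi = 0
  [1, 1, 1, 1, 1] . pi = 1

Solving yields:
  pi_X = 8205/49723
  pi_Y = 9962/49723
  pi_Z = 15337/49723
  pi_W = 9042/49723
  pi_U = 7177/49723

Verification (pi * P):
  8205/49723*2/15 + 9962/49723*2/5 + 15337/49723*2/15 + 9042/49723*1/15 + 7177/49723*1/15 = 8205/49723 = pi_X  (ok)
  8205/49723*2/5 + 9962/49723*1/15 + 15337/49723*2/15 + 9042/49723*1/3 + 7177/49723*2/15 = 9962/49723 = pi_Y  (ok)
  8205/49723*1/15 + 9962/49723*2/15 + 15337/49723*8/15 + 9042/49723*4/15 + 7177/49723*2/5 = 15337/49723 = pi_Z  (ok)
  8205/49723*1/3 + 9962/49723*1/15 + 15337/49723*2/15 + 9042/49723*2/15 + 7177/49723*1/3 = 9042/49723 = pi_W  (ok)
  8205/49723*1/15 + 9962/49723*1/3 + 15337/49723*1/15 + 9042/49723*1/5 + 7177/49723*1/15 = 7177/49723 = pi_U  (ok)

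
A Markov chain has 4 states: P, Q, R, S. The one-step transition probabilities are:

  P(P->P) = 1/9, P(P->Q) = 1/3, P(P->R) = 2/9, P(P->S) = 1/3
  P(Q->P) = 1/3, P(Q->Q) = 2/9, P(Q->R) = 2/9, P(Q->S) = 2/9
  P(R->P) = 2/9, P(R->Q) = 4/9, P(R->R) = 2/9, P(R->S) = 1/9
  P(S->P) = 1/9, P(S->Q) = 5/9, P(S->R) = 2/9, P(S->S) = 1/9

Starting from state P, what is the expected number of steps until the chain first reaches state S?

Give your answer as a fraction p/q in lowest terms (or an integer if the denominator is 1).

Answer: 270/67

Derivation:
Let h_i = expected steps to first reach S from state i.
Boundary: h_S = 0.
First-step equations for the other states:
  h_P = 1 + 1/9*h_P + 1/3*h_Q + 2/9*h_R + 1/3*h_S
  h_Q = 1 + 1/3*h_P + 2/9*h_Q + 2/9*h_R + 2/9*h_S
  h_R = 1 + 2/9*h_P + 4/9*h_Q + 2/9*h_R + 1/9*h_S

Substituting h_S = 0 and rearranging gives the linear system (I - Q) h = 1:
  [8/9, -1/3, -2/9] . (h_P, h_Q, h_R) = 1
  [-1/3, 7/9, -2/9] . (h_P, h_Q, h_R) = 1
  [-2/9, -4/9, 7/9] . (h_P, h_Q, h_R) = 1

Solving yields:
  h_P = 270/67
  h_Q = 297/67
  h_R = 333/67

Starting state is P, so the expected hitting time is h_P = 270/67.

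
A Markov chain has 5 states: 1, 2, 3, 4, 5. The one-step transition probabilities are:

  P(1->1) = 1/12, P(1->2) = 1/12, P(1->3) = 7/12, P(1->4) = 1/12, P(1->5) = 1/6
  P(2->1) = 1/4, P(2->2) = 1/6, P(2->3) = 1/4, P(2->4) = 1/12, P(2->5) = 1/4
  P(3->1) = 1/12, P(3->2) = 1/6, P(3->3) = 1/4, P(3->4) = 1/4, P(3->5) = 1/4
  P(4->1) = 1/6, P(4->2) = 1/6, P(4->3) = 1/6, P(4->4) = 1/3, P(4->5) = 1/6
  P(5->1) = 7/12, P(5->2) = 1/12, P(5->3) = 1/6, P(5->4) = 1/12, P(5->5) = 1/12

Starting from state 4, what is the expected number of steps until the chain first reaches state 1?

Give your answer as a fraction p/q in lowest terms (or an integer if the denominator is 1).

Answer: 5184/1235

Derivation:
Let h_i = expected steps to first reach 1 from state i.
Boundary: h_1 = 0.
First-step equations for the other states:
  h_2 = 1 + 1/4*h_1 + 1/6*h_2 + 1/4*h_3 + 1/12*h_4 + 1/4*h_5
  h_3 = 1 + 1/12*h_1 + 1/6*h_2 + 1/4*h_3 + 1/4*h_4 + 1/4*h_5
  h_4 = 1 + 1/6*h_1 + 1/6*h_2 + 1/6*h_3 + 1/3*h_4 + 1/6*h_5
  h_5 = 1 + 7/12*h_1 + 1/12*h_2 + 1/6*h_3 + 1/12*h_4 + 1/12*h_5

Substituting h_1 = 0 and rearranging gives the linear system (I - Q) h = 1:
  [5/6, -1/4, -1/12, -1/4] . (h_2, h_3, h_4, h_5) = 1
  [-1/6, 3/4, -1/4, -1/4] . (h_2, h_3, h_4, h_5) = 1
  [-1/6, -1/6, 2/3, -1/6] . (h_2, h_3, h_4, h_5) = 1
  [-1/12, -1/6, -1/12, 11/12] . (h_2, h_3, h_4, h_5) = 1

Solving yields:
  h_2 = 4614/1235
  h_3 = 5478/1235
  h_4 = 5184/1235
  h_5 = 3234/1235

Starting state is 4, so the expected hitting time is h_4 = 5184/1235.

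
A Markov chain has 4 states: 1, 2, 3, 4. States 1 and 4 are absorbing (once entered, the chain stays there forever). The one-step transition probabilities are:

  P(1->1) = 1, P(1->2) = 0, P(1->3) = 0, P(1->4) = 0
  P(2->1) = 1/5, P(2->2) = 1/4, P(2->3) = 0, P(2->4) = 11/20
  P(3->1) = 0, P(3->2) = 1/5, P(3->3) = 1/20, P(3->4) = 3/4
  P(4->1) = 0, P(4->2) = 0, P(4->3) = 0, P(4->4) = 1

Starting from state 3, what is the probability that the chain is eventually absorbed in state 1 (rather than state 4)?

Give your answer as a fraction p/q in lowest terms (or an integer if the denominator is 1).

Let a_i = P(absorbed in 1 | start in state i).
Boundary conditions: a_1 = 1, a_4 = 0.
For each transient state i, a_i = sum_j P(i->j) * a_j:
  a_2 = 1/5*a_1 + 1/4*a_2 + 0*a_3 + 11/20*a_4
  a_3 = 0*a_1 + 1/5*a_2 + 1/20*a_3 + 3/4*a_4

Substituting a_1 = 1 and a_4 = 0, rearrange to (I - Q) a = r where r[i] = P(i -> 1):
  [3/4, 0] . (a_2, a_3) = 1/5
  [-1/5, 19/20] . (a_2, a_3) = 0

Solving yields:
  a_2 = 4/15
  a_3 = 16/285

Starting state is 3, so the absorption probability is a_3 = 16/285.

Answer: 16/285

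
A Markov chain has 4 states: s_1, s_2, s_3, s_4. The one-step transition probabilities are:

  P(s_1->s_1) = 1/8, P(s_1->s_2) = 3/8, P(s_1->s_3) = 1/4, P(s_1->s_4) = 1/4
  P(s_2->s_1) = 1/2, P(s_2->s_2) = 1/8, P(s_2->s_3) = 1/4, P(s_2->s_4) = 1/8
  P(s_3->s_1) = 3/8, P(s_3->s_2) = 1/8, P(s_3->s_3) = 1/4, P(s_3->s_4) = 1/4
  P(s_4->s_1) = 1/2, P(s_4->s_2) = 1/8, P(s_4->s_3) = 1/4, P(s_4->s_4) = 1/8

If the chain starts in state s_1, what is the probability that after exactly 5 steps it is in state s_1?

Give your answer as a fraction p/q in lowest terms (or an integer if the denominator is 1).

Computing P^5 by repeated multiplication:
P^1 =
  s_1: [1/8, 3/8, 1/4, 1/4]
  s_2: [1/2, 1/8, 1/4, 1/8]
  s_3: [3/8, 1/8, 1/4, 1/4]
  s_4: [1/2, 1/8, 1/4, 1/8]
P^2 =
  s_1: [27/64, 5/32, 1/4, 11/64]
  s_2: [9/32, 1/4, 1/4, 7/32]
  s_3: [21/64, 7/32, 1/4, 13/64]
  s_4: [9/32, 1/4, 1/4, 7/32]
P^3 =
  s_1: [159/512, 59/256, 1/4, 107/512]
  s_2: [93/256, 25/128, 1/4, 49/256]
  s_3: [177/512, 53/256, 1/4, 101/512]
  s_4: [93/256, 25/128, 1/4, 49/256]
P^4 =
  s_1: [1443/4096, 415/2048, 1/4, 799/4096]
  s_2: [681/2048, 221/1024, 1/4, 413/2048]
  s_3: [1389/4096, 433/2048, 1/4, 817/4096]
  s_4: [681/2048, 221/1024, 1/4, 413/2048]
P^5 =
  s_1: [11031/32768, 3491/16384, 1/4, 6563/32768]
  s_2: [5637/16384, 1705/8192, 1/4, 3241/16384]
  s_3: [11193/32768, 3437/16384, 1/4, 6509/32768]
  s_4: [5637/16384, 1705/8192, 1/4, 3241/16384]

(P^5)[s_1 -> s_1] = 11031/32768

Answer: 11031/32768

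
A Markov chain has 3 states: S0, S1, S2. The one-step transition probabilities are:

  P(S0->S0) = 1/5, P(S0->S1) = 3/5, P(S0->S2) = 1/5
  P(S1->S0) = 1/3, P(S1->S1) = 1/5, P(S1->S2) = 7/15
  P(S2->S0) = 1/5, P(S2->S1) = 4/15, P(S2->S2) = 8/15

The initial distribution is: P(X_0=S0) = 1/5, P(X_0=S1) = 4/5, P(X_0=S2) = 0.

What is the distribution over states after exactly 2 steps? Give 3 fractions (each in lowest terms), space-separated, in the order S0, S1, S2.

Propagating the distribution step by step (d_{t+1} = d_t * P):
d_0 = (S0=1/5, S1=4/5, S2=0)
  d_1[S0] = 1/5*1/5 + 4/5*1/3 + 0*1/5 = 23/75
  d_1[S1] = 1/5*3/5 + 4/5*1/5 + 0*4/15 = 7/25
  d_1[S2] = 1/5*1/5 + 4/5*7/15 + 0*8/15 = 31/75
d_1 = (S0=23/75, S1=7/25, S2=31/75)
  d_2[S0] = 23/75*1/5 + 7/25*1/3 + 31/75*1/5 = 89/375
  d_2[S1] = 23/75*3/5 + 7/25*1/5 + 31/75*4/15 = 394/1125
  d_2[S2] = 23/75*1/5 + 7/25*7/15 + 31/75*8/15 = 464/1125
d_2 = (S0=89/375, S1=394/1125, S2=464/1125)

Answer: 89/375 394/1125 464/1125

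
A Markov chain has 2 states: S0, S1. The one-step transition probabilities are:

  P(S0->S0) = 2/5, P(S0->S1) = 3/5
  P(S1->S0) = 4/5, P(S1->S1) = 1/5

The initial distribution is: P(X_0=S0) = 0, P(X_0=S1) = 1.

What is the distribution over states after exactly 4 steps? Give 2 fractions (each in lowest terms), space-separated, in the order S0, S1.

Answer: 348/625 277/625

Derivation:
Propagating the distribution step by step (d_{t+1} = d_t * P):
d_0 = (S0=0, S1=1)
  d_1[S0] = 0*2/5 + 1*4/5 = 4/5
  d_1[S1] = 0*3/5 + 1*1/5 = 1/5
d_1 = (S0=4/5, S1=1/5)
  d_2[S0] = 4/5*2/5 + 1/5*4/5 = 12/25
  d_2[S1] = 4/5*3/5 + 1/5*1/5 = 13/25
d_2 = (S0=12/25, S1=13/25)
  d_3[S0] = 12/25*2/5 + 13/25*4/5 = 76/125
  d_3[S1] = 12/25*3/5 + 13/25*1/5 = 49/125
d_3 = (S0=76/125, S1=49/125)
  d_4[S0] = 76/125*2/5 + 49/125*4/5 = 348/625
  d_4[S1] = 76/125*3/5 + 49/125*1/5 = 277/625
d_4 = (S0=348/625, S1=277/625)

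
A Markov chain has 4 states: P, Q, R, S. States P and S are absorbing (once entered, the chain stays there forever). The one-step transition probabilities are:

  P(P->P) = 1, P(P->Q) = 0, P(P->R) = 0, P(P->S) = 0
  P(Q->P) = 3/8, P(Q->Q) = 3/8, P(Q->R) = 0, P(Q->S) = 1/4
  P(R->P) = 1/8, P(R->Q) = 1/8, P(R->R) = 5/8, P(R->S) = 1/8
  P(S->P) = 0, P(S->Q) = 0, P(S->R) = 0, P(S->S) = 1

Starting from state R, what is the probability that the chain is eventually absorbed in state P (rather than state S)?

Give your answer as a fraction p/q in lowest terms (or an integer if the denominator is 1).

Let a_i = P(absorbed in P | start in state i).
Boundary conditions: a_P = 1, a_S = 0.
For each transient state i, a_i = sum_j P(i->j) * a_j:
  a_Q = 3/8*a_P + 3/8*a_Q + 0*a_R + 1/4*a_S
  a_R = 1/8*a_P + 1/8*a_Q + 5/8*a_R + 1/8*a_S

Substituting a_P = 1 and a_S = 0, rearrange to (I - Q) a = r where r[i] = P(i -> P):
  [5/8, 0] . (a_Q, a_R) = 3/8
  [-1/8, 3/8] . (a_Q, a_R) = 1/8

Solving yields:
  a_Q = 3/5
  a_R = 8/15

Starting state is R, so the absorption probability is a_R = 8/15.

Answer: 8/15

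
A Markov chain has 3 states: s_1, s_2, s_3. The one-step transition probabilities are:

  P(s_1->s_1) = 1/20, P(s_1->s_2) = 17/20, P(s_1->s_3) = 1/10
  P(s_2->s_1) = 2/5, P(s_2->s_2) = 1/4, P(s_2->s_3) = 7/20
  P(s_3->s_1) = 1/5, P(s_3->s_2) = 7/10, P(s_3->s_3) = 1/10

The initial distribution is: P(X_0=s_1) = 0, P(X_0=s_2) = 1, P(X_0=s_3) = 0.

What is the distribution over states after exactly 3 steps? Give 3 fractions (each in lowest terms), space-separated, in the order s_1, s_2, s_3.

Propagating the distribution step by step (d_{t+1} = d_t * P):
d_0 = (s_1=0, s_2=1, s_3=0)
  d_1[s_1] = 0*1/20 + 1*2/5 + 0*1/5 = 2/5
  d_1[s_2] = 0*17/20 + 1*1/4 + 0*7/10 = 1/4
  d_1[s_3] = 0*1/10 + 1*7/20 + 0*1/10 = 7/20
d_1 = (s_1=2/5, s_2=1/4, s_3=7/20)
  d_2[s_1] = 2/5*1/20 + 1/4*2/5 + 7/20*1/5 = 19/100
  d_2[s_2] = 2/5*17/20 + 1/4*1/4 + 7/20*7/10 = 259/400
  d_2[s_3] = 2/5*1/10 + 1/4*7/20 + 7/20*1/10 = 13/80
d_2 = (s_1=19/100, s_2=259/400, s_3=13/80)
  d_3[s_1] = 19/100*1/20 + 259/400*2/5 + 13/80*1/5 = 301/1000
  d_3[s_2] = 19/100*17/20 + 259/400*1/4 + 13/80*7/10 = 3497/8000
  d_3[s_3] = 19/100*1/10 + 259/400*7/20 + 13/80*1/10 = 419/1600
d_3 = (s_1=301/1000, s_2=3497/8000, s_3=419/1600)

Answer: 301/1000 3497/8000 419/1600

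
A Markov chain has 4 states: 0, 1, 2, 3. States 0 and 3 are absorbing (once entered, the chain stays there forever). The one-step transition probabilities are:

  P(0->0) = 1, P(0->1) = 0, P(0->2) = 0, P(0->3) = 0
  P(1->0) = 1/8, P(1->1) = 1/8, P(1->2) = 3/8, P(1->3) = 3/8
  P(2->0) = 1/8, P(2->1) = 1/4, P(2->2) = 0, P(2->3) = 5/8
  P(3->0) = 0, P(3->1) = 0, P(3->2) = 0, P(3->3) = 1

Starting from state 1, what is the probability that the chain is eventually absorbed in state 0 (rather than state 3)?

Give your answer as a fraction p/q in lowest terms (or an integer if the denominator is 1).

Let a_i = P(absorbed in 0 | start in state i).
Boundary conditions: a_0 = 1, a_3 = 0.
For each transient state i, a_i = sum_j P(i->j) * a_j:
  a_1 = 1/8*a_0 + 1/8*a_1 + 3/8*a_2 + 3/8*a_3
  a_2 = 1/8*a_0 + 1/4*a_1 + 0*a_2 + 5/8*a_3

Substituting a_0 = 1 and a_3 = 0, rearrange to (I - Q) a = r where r[i] = P(i -> 0):
  [7/8, -3/8] . (a_1, a_2) = 1/8
  [-1/4, 1] . (a_1, a_2) = 1/8

Solving yields:
  a_1 = 11/50
  a_2 = 9/50

Starting state is 1, so the absorption probability is a_1 = 11/50.

Answer: 11/50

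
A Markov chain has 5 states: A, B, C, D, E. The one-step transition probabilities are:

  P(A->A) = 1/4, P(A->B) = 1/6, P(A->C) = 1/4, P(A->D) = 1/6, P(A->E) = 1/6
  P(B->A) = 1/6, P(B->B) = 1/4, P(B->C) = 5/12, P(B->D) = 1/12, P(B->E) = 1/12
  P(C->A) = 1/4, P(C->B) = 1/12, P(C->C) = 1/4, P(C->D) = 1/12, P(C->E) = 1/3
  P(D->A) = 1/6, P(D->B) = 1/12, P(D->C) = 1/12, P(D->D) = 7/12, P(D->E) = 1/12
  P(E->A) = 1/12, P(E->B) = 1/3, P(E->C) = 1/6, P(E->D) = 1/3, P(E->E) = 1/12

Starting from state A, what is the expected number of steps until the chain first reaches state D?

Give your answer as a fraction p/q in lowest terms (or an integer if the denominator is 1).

Let h_i = expected steps to first reach D from state i.
Boundary: h_D = 0.
First-step equations for the other states:
  h_A = 1 + 1/4*h_A + 1/6*h_B + 1/4*h_C + 1/6*h_D + 1/6*h_E
  h_B = 1 + 1/6*h_A + 1/4*h_B + 5/12*h_C + 1/12*h_D + 1/12*h_E
  h_C = 1 + 1/4*h_A + 1/12*h_B + 1/4*h_C + 1/12*h_D + 1/3*h_E
  h_E = 1 + 1/12*h_A + 1/3*h_B + 1/6*h_C + 1/3*h_D + 1/12*h_E

Substituting h_D = 0 and rearranging gives the linear system (I - Q) h = 1:
  [3/4, -1/6, -1/4, -1/6] . (h_A, h_B, h_C, h_E) = 1
  [-1/6, 3/4, -5/12, -1/12] . (h_A, h_B, h_C, h_E) = 1
  [-1/4, -1/12, 3/4, -1/3] . (h_A, h_B, h_C, h_E) = 1
  [-1/12, -1/3, -1/6, 11/12] . (h_A, h_B, h_C, h_E) = 1

Solving yields:
  h_A = 3562/565
  h_B = 3964/565
  h_C = 3742/565
  h_E = 3062/565

Starting state is A, so the expected hitting time is h_A = 3562/565.

Answer: 3562/565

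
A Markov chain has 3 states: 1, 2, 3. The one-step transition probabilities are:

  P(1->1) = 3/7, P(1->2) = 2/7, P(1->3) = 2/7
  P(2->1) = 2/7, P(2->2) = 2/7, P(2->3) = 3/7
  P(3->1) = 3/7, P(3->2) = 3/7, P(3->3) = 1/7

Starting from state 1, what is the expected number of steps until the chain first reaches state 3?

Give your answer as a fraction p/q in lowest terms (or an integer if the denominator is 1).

Answer: 49/16

Derivation:
Let h_i = expected steps to first reach 3 from state i.
Boundary: h_3 = 0.
First-step equations for the other states:
  h_1 = 1 + 3/7*h_1 + 2/7*h_2 + 2/7*h_3
  h_2 = 1 + 2/7*h_1 + 2/7*h_2 + 3/7*h_3

Substituting h_3 = 0 and rearranging gives the linear system (I - Q) h = 1:
  [4/7, -2/7] . (h_1, h_2) = 1
  [-2/7, 5/7] . (h_1, h_2) = 1

Solving yields:
  h_1 = 49/16
  h_2 = 21/8

Starting state is 1, so the expected hitting time is h_1 = 49/16.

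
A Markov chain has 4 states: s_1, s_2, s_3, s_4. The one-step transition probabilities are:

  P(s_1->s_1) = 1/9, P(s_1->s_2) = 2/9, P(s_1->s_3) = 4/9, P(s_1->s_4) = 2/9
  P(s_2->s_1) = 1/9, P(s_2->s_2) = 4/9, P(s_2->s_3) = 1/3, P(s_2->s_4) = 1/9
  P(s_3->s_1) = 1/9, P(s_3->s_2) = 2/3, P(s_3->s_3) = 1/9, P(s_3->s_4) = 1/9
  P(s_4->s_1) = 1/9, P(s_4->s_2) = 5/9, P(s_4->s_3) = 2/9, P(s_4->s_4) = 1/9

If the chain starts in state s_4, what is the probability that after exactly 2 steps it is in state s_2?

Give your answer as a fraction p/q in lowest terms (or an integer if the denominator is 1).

Answer: 13/27

Derivation:
Computing P^2 by repeated multiplication:
P^1 =
  s_1: [1/9, 2/9, 4/9, 2/9]
  s_2: [1/9, 4/9, 1/3, 1/9]
  s_3: [1/9, 2/3, 1/9, 1/9]
  s_4: [1/9, 5/9, 2/9, 1/9]
P^2 =
  s_1: [1/9, 44/81, 2/9, 10/81]
  s_2: [1/9, 41/81, 7/27, 10/81]
  s_3: [1/9, 37/81, 25/81, 10/81]
  s_4: [1/9, 13/27, 23/81, 10/81]

(P^2)[s_4 -> s_2] = 13/27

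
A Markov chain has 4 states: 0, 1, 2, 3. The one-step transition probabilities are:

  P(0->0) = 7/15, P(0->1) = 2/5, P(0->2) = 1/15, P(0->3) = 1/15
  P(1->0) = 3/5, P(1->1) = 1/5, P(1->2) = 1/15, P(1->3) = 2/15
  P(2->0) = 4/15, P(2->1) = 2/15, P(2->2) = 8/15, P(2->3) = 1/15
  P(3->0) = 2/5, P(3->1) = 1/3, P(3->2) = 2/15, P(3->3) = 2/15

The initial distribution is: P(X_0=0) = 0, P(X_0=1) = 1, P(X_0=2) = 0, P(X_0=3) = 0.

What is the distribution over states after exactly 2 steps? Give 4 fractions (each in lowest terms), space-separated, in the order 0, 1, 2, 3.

Answer: 106/225 1/3 8/75 4/45

Derivation:
Propagating the distribution step by step (d_{t+1} = d_t * P):
d_0 = (0=0, 1=1, 2=0, 3=0)
  d_1[0] = 0*7/15 + 1*3/5 + 0*4/15 + 0*2/5 = 3/5
  d_1[1] = 0*2/5 + 1*1/5 + 0*2/15 + 0*1/3 = 1/5
  d_1[2] = 0*1/15 + 1*1/15 + 0*8/15 + 0*2/15 = 1/15
  d_1[3] = 0*1/15 + 1*2/15 + 0*1/15 + 0*2/15 = 2/15
d_1 = (0=3/5, 1=1/5, 2=1/15, 3=2/15)
  d_2[0] = 3/5*7/15 + 1/5*3/5 + 1/15*4/15 + 2/15*2/5 = 106/225
  d_2[1] = 3/5*2/5 + 1/5*1/5 + 1/15*2/15 + 2/15*1/3 = 1/3
  d_2[2] = 3/5*1/15 + 1/5*1/15 + 1/15*8/15 + 2/15*2/15 = 8/75
  d_2[3] = 3/5*1/15 + 1/5*2/15 + 1/15*1/15 + 2/15*2/15 = 4/45
d_2 = (0=106/225, 1=1/3, 2=8/75, 3=4/45)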